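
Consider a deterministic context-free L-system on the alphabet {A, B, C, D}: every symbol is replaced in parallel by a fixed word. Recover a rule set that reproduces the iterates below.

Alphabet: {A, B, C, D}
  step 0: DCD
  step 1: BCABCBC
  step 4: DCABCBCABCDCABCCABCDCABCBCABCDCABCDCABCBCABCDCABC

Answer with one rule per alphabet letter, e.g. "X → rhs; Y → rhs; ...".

A->D, B->C, C->ABC, D->BC

  step 0 ⇒ step 1: DCD ⇒ BC·ABC·BC
    C ↦ ABC
    D ↦ BC
    A ↦ D  (constrained at step 1)
    B ↦ C  (constrained at step 1)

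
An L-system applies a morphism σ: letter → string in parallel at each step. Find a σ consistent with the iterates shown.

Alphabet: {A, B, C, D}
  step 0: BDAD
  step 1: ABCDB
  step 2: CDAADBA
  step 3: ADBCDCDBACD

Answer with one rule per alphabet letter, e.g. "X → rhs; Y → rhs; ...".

A->CD, B->A, C->AD, D->B

  step 2 ⇒ step 3: CDAADBA ⇒ AD·B·CD·CD·B·A·CD
    A ↦ CD
    B ↦ A
    C ↦ AD
    D ↦ B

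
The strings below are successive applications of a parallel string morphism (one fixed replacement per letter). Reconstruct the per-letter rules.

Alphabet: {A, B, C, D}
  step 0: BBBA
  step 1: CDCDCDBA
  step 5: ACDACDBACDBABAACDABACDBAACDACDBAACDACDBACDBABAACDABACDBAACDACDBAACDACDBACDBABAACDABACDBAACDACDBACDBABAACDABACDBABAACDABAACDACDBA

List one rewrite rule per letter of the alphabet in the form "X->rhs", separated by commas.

  step 0 ⇒ step 1: BBBA ⇒ CD·CD·CD·BA
    A ↦ BA
    B ↦ CD
    C ↦ ACD  (constrained at step 1)
    D ↦ A  (constrained at step 1)

A->BA, B->CD, C->ACD, D->A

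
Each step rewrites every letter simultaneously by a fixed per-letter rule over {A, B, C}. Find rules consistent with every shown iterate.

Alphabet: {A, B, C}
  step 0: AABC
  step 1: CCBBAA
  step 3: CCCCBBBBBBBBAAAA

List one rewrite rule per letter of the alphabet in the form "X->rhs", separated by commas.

  step 0 ⇒ step 1: AABC ⇒ C·C·BB·AA
    A ↦ C
    B ↦ BB
    C ↦ AA

A->C, B->BB, C->AA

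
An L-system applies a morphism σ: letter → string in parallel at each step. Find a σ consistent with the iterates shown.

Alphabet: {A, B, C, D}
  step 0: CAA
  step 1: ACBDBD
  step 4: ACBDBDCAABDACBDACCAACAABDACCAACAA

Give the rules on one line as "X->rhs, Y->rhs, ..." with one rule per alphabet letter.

  step 0 ⇒ step 1: CAA ⇒ AC·BD·BD
    A ↦ BD
    C ↦ AC
    B ↦ C  (constrained at step 1)
    D ↦ AA  (constrained at step 1)

A->BD, B->C, C->AC, D->AA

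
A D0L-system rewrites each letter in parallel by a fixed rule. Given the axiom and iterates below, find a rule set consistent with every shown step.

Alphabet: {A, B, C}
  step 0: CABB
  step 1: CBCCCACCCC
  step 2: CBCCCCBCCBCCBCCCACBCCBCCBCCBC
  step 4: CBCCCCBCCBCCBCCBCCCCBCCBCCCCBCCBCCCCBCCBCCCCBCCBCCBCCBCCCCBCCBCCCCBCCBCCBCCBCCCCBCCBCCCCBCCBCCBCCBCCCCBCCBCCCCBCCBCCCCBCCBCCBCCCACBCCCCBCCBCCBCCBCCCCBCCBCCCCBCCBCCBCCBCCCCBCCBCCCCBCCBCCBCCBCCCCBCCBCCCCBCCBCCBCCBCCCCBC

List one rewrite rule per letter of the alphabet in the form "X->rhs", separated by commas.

A->CCA, B->CC, C->CBC

  step 1 ⇒ step 2: CBCCCACCCC ⇒ CBC·CC·CBC·CBC·CBC·CCA·CBC·CBC·CBC·CBC
    A ↦ CCA
    B ↦ CC
    C ↦ CBC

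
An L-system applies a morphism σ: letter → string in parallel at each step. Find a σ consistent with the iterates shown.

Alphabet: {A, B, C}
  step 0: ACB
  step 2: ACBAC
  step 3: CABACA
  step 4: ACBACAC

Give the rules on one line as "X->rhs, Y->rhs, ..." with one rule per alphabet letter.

A->C, B->BA, C->A

  step 3 ⇒ step 4: CABACA ⇒ A·C·BA·C·A·C
    A ↦ C
    B ↦ BA
    C ↦ A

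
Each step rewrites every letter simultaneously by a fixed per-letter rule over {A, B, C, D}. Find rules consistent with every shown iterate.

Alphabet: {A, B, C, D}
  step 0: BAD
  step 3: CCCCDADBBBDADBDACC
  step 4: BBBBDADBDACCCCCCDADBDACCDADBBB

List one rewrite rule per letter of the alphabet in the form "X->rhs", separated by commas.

A->DB, B->CC, C->B, D->DA

  step 3 ⇒ step 4: CCCCDADBBBDADBDACC ⇒ B·B·B·B·DA·DB·DA·CC·CC·CC·DA·DB·DA·CC·DA·DB·B·B
    A ↦ DB
    B ↦ CC
    C ↦ B
    D ↦ DA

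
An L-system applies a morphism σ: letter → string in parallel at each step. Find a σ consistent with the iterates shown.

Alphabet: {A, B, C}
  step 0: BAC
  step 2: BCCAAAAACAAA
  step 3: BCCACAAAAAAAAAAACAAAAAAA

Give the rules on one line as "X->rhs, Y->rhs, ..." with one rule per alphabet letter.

A->AA, B->BC, C->CA

  step 2 ⇒ step 3: BCCAAAAACAAA ⇒ BC·CA·CA·AA·AA·AA·AA·AA·CA·AA·AA·AA
    A ↦ AA
    B ↦ BC
    C ↦ CA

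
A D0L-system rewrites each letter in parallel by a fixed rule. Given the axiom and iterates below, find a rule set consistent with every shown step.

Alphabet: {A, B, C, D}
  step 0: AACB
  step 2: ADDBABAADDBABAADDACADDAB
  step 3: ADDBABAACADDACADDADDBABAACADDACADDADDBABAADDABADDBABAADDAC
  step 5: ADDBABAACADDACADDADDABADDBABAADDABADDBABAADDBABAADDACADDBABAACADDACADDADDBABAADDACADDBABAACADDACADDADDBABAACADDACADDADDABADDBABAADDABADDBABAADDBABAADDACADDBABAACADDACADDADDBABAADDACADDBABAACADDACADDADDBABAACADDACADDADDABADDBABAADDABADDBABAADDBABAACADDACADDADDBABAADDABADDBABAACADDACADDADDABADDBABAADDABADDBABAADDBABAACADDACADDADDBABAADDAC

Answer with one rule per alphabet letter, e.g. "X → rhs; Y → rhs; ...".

A->ADD, B->AC, C->AB, D->BA

  step 2 ⇒ step 3: ADDBABAADDBABAADDACADDAB ⇒ ADD·BA·BA·AC·ADD·AC·ADD·ADD·BA·BA·AC·ADD·AC·ADD·ADD·BA·BA·ADD·AB·ADD·BA·BA·ADD·AC
    A ↦ ADD
    B ↦ AC
    C ↦ AB
    D ↦ BA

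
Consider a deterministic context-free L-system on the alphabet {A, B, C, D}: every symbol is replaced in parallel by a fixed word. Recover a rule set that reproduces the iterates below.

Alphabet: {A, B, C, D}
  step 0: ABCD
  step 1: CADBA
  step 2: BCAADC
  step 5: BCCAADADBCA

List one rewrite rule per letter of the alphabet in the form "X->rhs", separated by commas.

  step 1 ⇒ step 2: CADBA ⇒ B·C·A·AD·C
    A ↦ C
    B ↦ AD
    C ↦ B
    D ↦ A

A->C, B->AD, C->B, D->A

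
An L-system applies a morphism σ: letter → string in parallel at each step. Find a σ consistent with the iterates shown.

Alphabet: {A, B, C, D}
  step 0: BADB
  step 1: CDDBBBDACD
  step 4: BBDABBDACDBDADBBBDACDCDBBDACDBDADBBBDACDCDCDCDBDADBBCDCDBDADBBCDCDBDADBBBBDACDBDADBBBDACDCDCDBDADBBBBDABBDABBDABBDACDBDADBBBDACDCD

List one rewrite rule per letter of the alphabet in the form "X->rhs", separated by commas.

A->DBB, B->CD, C->B, D->BDA

  step 0 ⇒ step 1: BADB ⇒ CD·DBB·BDA·CD
    A ↦ DBB
    B ↦ CD
    D ↦ BDA
    C ↦ B  (constrained at step 1)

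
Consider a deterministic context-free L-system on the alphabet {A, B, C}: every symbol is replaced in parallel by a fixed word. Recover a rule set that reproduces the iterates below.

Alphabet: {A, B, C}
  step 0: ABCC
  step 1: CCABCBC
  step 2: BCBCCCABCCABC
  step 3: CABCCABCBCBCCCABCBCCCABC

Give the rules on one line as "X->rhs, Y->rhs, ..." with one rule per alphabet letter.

  step 2 ⇒ step 3: BCBCCCABCCABC ⇒ CA·BC·CA·BC·BC·BC·C·CA·BC·BC·C·CA·BC
    A ↦ C
    B ↦ CA
    C ↦ BC

A->C, B->CA, C->BC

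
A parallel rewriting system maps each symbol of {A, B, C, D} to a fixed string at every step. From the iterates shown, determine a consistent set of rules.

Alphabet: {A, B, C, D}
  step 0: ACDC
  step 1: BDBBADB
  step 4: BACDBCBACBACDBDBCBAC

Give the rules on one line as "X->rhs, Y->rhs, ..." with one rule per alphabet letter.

A->B, B->C, C->DB, D->BA

  step 0 ⇒ step 1: ACDC ⇒ B·DB·BA·DB
    A ↦ B
    C ↦ DB
    D ↦ BA
    B ↦ C  (constrained at step 1)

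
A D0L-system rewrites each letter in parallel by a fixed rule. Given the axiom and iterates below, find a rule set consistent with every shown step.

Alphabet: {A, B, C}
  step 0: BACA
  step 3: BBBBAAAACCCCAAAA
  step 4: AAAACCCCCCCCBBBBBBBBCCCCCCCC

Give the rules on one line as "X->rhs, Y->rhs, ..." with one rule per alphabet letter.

A->CC, B->A, C->BB

  step 3 ⇒ step 4: BBBBAAAACCCCAAAA ⇒ A·A·A·A·CC·CC·CC·CC·BB·BB·BB·BB·CC·CC·CC·CC
    A ↦ CC
    B ↦ A
    C ↦ BB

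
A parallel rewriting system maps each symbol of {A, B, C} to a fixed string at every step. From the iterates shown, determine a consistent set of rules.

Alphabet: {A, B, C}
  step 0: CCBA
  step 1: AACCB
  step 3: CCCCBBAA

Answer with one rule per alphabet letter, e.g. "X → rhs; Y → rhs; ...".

A->B, B->CC, C->A

  step 0 ⇒ step 1: CCBA ⇒ A·A·CC·B
    A ↦ B
    B ↦ CC
    C ↦ A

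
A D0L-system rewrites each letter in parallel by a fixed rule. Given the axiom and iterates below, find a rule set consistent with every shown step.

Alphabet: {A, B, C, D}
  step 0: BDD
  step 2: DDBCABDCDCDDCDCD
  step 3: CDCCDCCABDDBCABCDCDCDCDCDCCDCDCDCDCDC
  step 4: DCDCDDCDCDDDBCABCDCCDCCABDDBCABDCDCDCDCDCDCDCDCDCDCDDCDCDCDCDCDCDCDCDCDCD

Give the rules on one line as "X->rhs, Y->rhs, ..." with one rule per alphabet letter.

  step 3 ⇒ step 4: CDCCDCCABDDBCABCDCDCDCDCDCCDCDCDCDCDC ⇒ D·CDC·D·D·CDC·D·D·DB·CAB·CDC·CDC·CAB·D·DB·CAB·D·CDC·D·CDC·D·CDC·D·CDC·D·CDC·D·D·CDC·D·CDC·D·CDC·D·CDC·D·CDC·D
    A ↦ DB
    B ↦ CAB
    C ↦ D
    D ↦ CDC

A->DB, B->CAB, C->D, D->CDC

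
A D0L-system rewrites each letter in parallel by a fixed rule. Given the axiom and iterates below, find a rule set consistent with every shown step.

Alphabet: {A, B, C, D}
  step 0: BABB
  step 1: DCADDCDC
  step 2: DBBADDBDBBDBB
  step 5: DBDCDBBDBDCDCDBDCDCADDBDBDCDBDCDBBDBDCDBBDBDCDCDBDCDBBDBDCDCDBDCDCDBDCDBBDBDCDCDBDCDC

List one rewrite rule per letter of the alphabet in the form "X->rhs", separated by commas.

  step 1 ⇒ step 2: DCADDCDC ⇒ DB·B·AD·DB·DB·B·DB·B
    A ↦ AD
    C ↦ B
    D ↦ DB
  step 0 ⇒ step 1: BABB ⇒ DC·AD·DC·DC
    B ↦ DC

A->AD, B->DC, C->B, D->DB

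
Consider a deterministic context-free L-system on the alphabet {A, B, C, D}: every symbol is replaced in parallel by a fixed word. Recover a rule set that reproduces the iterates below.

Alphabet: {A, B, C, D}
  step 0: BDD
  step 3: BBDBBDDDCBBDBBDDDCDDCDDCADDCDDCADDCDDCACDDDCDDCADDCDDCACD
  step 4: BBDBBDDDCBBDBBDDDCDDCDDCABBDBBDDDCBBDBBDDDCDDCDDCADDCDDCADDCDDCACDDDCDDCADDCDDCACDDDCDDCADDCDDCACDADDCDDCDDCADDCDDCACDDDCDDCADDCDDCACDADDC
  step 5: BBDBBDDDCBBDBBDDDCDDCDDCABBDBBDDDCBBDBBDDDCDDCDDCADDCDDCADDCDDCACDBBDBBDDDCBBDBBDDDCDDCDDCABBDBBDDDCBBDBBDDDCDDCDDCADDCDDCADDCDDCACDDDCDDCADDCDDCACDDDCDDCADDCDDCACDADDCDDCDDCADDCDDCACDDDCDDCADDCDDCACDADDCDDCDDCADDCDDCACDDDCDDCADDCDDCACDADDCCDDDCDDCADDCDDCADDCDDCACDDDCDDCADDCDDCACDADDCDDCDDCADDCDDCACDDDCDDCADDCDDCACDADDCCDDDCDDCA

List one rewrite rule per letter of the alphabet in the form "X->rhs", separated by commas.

A->CD, B->BBD, C->A, D->DDC

  step 4 ⇒ step 5: BBDBBDDDCBBDBBDDDCDDCDDCABBDBBDDDCBBDBBDDDCDDCDDCADDCDDCADDCDDCACDDDCDDCADDCDDCACDDDCDDCADDCDDCACDADDCDDCDDCADDCDDCACDDDCDDCADDCDDCACDADDC ⇒ BBD·BBD·DDC·BBD·BBD·DDC·DDC·DDC·A·BBD·BBD·DDC·BBD·BBD·DDC·DDC·DDC·A·DDC·DDC·A·DDC·DDC·A·CD·BBD·BBD·DDC·BBD·BBD·DDC·DDC·DDC·A·BBD·BBD·DDC·BBD·BBD·DDC·DDC·DDC·A·DDC·DDC·A·DDC·DDC·A·CD·DDC·DDC·A·DDC·DDC·A·CD·DDC·DDC·A·DDC·DDC·A·CD·A·DDC·DDC·DDC·A·DDC·DDC·A·CD·DDC·DDC·A·DDC·DDC·A·CD·A·DDC·DDC·DDC·A·DDC·DDC·A·CD·DDC·DDC·A·DDC·DDC·A·CD·A·DDC·CD·DDC·DDC·A·DDC·DDC·A·DDC·DDC·A·CD·DDC·DDC·A·DDC·DDC·A·CD·A·DDC·DDC·DDC·A·DDC·DDC·A·CD·DDC·DDC·A·DDC·DDC·A·CD·A·DDC·CD·DDC·DDC·A
    A ↦ CD
    B ↦ BBD
    C ↦ A
    D ↦ DDC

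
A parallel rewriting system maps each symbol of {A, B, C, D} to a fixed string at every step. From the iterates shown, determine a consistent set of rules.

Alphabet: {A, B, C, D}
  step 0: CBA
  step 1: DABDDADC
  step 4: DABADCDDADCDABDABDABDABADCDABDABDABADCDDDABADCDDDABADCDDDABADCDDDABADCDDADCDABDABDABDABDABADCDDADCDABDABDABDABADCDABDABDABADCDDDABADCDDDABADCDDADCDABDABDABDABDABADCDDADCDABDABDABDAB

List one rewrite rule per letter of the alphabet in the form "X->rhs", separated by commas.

A->ADC, B->DD, C->DAB, D->DAB

  step 0 ⇒ step 1: CBA ⇒ DAB·DD·ADC
    A ↦ ADC
    B ↦ DD
    C ↦ DAB
    D ↦ DAB  (constrained at step 1)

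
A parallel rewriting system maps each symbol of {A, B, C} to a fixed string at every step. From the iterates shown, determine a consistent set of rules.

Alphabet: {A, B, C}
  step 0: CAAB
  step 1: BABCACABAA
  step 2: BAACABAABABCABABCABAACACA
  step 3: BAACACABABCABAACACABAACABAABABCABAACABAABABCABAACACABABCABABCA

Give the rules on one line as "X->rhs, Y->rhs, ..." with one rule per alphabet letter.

  step 2 ⇒ step 3: BAACABAABABCABABCABAACACA ⇒ BAA·CA·CA·BAB·CA·BAA·CA·CA·BAA·CA·BAA·BAB·CA·BAA·CA·BAA·BAB·CA·BAA·CA·CA·BAB·CA·BAB·CA
    A ↦ CA
    B ↦ BAA
    C ↦ BAB

A->CA, B->BAA, C->BAB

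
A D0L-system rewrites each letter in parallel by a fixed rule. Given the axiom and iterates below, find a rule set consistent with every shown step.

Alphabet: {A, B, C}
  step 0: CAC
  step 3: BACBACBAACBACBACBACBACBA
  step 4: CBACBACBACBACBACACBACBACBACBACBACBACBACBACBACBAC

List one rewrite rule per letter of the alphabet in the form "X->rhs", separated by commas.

A->AC, B->CB, C->BA

  step 3 ⇒ step 4: BACBACBAACBACBACBACBACBA ⇒ CB·AC·BA·CB·AC·BA·CB·AC·AC·BA·CB·AC·BA·CB·AC·BA·CB·AC·BA·CB·AC·BA·CB·AC
    A ↦ AC
    B ↦ CB
    C ↦ BA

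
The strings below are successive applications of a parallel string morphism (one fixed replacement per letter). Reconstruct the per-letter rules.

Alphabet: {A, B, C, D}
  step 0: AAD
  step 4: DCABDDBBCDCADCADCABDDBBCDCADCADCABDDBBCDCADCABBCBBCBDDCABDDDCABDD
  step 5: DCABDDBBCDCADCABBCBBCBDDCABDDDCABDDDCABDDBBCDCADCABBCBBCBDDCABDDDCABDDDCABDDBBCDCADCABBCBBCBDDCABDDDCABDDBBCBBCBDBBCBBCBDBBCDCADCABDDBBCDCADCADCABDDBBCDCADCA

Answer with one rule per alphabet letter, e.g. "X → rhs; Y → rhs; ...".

  step 4 ⇒ step 5: DCABDDBBCDCADCADCABDDBBCDCADCADCABDDBBCDCADCABBCBBCBDDCABDDDCABDD ⇒ DCA·BD·D·BBC·DCA·DCA·BBC·BBC·BD·DCA·BD·D·DCA·BD·D·DCA·BD·D·BBC·DCA·DCA·BBC·BBC·BD·DCA·BD·D·DCA·BD·D·DCA·BD·D·BBC·DCA·DCA·BBC·BBC·BD·DCA·BD·D·DCA·BD·D·BBC·BBC·BD·BBC·BBC·BD·BBC·DCA·DCA·BD·D·BBC·DCA·DCA·DCA·BD·D·BBC·DCA·DCA
    A ↦ D
    B ↦ BBC
    C ↦ BD
    D ↦ DCA

A->D, B->BBC, C->BD, D->DCA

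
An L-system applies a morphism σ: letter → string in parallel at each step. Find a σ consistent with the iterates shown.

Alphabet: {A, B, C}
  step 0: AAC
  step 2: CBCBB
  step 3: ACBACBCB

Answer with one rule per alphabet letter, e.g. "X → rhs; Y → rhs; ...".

  step 2 ⇒ step 3: CBCBB ⇒ A·CB·A·CB·CB
    B ↦ CB
    C ↦ A
    A ↦ B  (constrained at step 0)

A->B, B->CB, C->A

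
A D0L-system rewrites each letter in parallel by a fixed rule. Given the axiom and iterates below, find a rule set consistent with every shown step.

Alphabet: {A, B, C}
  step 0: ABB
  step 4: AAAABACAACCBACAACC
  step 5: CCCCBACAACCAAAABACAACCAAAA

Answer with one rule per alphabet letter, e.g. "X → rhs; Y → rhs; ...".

  step 4 ⇒ step 5: AAAABACAACCBACAACC ⇒ C·C·C·C·BA·C·AA·C·C·AA·AA·BA·C·AA·C·C·AA·AA
    A ↦ C
    B ↦ BA
    C ↦ AA

A->C, B->BA, C->AA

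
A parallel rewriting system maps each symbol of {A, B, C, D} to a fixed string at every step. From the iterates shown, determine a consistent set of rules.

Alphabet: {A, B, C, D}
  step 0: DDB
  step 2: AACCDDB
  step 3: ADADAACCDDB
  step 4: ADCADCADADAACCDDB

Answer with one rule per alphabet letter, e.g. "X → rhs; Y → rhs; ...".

  step 3 ⇒ step 4: ADADAACCDDB ⇒ AD·C·AD·C·AD·AD·A·A·C·C·DDB
    A ↦ AD
    B ↦ DDB
    C ↦ A
    D ↦ C

A->AD, B->DDB, C->A, D->C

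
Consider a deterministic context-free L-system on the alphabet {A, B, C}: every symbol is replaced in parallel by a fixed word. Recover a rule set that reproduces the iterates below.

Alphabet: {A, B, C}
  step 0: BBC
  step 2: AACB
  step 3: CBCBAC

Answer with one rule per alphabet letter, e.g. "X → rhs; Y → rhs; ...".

A->CB, B->C, C->A

  step 2 ⇒ step 3: AACB ⇒ CB·CB·A·C
    A ↦ CB
    B ↦ C
    C ↦ A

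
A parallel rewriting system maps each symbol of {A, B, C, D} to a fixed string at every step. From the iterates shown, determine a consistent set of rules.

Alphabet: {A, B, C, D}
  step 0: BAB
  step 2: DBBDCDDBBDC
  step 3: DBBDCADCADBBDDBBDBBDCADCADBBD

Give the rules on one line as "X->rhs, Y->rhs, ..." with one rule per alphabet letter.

  step 2 ⇒ step 3: DBBDCDDBBDC ⇒ DBB·DCA·DCA·DBB·D·DBB·DBB·DCA·DCA·DBB·D
    B ↦ DCA
    C ↦ D
    D ↦ DBB
    A ↦ C  (constrained at step 0)

A->C, B->DCA, C->D, D->DBB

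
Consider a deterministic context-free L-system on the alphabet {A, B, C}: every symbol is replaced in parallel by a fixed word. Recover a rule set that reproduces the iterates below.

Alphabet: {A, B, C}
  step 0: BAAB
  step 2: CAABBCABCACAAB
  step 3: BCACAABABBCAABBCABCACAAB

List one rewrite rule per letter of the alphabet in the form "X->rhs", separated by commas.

A->CA, B->AB, C->B

  step 2 ⇒ step 3: CAABBCABCACAAB ⇒ B·CA·CA·AB·AB·B·CA·AB·B·CA·B·CA·CA·AB
    A ↦ CA
    B ↦ AB
    C ↦ B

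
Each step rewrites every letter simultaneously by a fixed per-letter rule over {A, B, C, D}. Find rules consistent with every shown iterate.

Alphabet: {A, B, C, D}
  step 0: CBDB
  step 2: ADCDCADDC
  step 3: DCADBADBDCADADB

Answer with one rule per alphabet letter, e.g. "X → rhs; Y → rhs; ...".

  step 2 ⇒ step 3: ADCDCADDC ⇒ DC·AD·B·AD·B·DC·AD·AD·B
    A ↦ DC
    C ↦ B
    D ↦ AD
    B ↦ A  (constrained at step 0)

A->DC, B->A, C->B, D->AD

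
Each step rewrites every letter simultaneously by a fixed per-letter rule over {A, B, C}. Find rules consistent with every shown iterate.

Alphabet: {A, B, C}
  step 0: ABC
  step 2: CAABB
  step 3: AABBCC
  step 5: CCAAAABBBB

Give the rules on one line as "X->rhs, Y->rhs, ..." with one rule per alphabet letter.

A->B, B->C, C->AA

  step 2 ⇒ step 3: CAABB ⇒ AA·B·B·C·C
    A ↦ B
    B ↦ C
    C ↦ AA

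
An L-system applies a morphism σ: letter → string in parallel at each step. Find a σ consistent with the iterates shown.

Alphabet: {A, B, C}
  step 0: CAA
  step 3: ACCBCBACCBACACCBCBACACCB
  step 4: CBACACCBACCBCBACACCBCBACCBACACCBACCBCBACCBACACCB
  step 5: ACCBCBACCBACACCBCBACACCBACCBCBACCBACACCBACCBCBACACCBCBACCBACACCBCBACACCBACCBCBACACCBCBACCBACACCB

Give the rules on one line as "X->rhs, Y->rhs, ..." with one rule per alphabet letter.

  step 4 ⇒ step 5: CBACACCBACCBCBACACCBCBACCBACACCBACCBCBACCBACACCB ⇒ AC·CB·CB·AC·CB·AC·AC·CB·CB·AC·AC·CB·AC·CB·CB·AC·CB·AC·AC·CB·AC·CB·CB·AC·AC·CB·CB·AC·CB·AC·AC·CB·CB·AC·AC·CB·AC·CB·CB·AC·AC·CB·CB·AC·CB·AC·AC·CB
    A ↦ CB
    B ↦ CB
    C ↦ AC

A->CB, B->CB, C->AC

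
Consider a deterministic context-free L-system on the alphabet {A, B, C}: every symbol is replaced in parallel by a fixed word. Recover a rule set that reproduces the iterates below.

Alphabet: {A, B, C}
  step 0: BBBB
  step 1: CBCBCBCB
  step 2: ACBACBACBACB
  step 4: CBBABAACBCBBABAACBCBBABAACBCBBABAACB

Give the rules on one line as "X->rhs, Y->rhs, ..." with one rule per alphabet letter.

  step 1 ⇒ step 2: CBCBCBCB ⇒ A·CB·A·CB·A·CB·A·CB
    B ↦ CB
    C ↦ A
    A ↦ BA  (constrained at step 2)

A->BA, B->CB, C->A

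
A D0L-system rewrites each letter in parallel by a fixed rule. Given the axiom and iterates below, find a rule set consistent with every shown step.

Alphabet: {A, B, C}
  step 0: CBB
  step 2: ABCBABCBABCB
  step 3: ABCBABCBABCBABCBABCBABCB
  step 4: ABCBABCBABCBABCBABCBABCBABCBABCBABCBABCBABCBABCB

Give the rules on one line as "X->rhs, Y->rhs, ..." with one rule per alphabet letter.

  step 3 ⇒ step 4: ABCBABCBABCBABCBABCBABCB ⇒ AB·CB·AB·CB·AB·CB·AB·CB·AB·CB·AB·CB·AB·CB·AB·CB·AB·CB·AB·CB·AB·CB·AB·CB
    A ↦ AB
    B ↦ CB
    C ↦ AB

A->AB, B->CB, C->AB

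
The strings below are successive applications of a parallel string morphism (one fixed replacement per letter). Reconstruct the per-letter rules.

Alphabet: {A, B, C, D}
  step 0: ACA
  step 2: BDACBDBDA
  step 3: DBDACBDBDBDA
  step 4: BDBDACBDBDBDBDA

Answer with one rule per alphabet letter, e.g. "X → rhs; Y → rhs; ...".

  step 3 ⇒ step 4: DBDACBDBDBDA ⇒ B·D·B·DA·CB·D·B·D·B·D·B·DA
    A ↦ DA
    B ↦ D
    C ↦ CB
    D ↦ B

A->DA, B->D, C->CB, D->B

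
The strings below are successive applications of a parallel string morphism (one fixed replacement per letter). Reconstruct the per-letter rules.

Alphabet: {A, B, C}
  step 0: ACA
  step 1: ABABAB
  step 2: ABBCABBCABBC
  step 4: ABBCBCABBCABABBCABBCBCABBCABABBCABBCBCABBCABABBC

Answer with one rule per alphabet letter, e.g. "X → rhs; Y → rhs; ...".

A->AB, B->BC, C->AB

  step 1 ⇒ step 2: ABABAB ⇒ AB·BC·AB·BC·AB·BC
    A ↦ AB
    B ↦ BC
  step 0 ⇒ step 1: ACA ⇒ AB·AB·AB
    C ↦ AB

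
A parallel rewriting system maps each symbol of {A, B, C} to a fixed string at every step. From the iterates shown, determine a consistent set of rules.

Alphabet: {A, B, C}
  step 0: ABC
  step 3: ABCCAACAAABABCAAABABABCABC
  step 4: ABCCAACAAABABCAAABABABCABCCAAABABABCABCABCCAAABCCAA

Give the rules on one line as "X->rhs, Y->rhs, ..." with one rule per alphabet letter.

  step 3 ⇒ step 4: ABCCAACAAABABCAAABABABCABC ⇒ AB·C·CAA·CAA·AB·AB·CAA·AB·AB·AB·C·AB·C·CAA·AB·AB·AB·C·AB·C·AB·C·CAA·AB·C·CAA
    A ↦ AB
    B ↦ C
    C ↦ CAA

A->AB, B->C, C->CAA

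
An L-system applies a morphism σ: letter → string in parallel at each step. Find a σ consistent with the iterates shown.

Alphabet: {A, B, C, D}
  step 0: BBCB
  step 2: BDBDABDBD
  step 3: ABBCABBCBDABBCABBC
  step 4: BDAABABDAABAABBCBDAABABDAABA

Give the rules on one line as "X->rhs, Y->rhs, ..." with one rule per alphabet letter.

A->BD, B->A, C->BA, D->BBC

  step 3 ⇒ step 4: ABBCABBCBDABBCABBC ⇒ BD·A·A·BA·BD·A·A·BA·A·BBC·BD·A·A·BA·BD·A·A·BA
    A ↦ BD
    B ↦ A
    C ↦ BA
    D ↦ BBC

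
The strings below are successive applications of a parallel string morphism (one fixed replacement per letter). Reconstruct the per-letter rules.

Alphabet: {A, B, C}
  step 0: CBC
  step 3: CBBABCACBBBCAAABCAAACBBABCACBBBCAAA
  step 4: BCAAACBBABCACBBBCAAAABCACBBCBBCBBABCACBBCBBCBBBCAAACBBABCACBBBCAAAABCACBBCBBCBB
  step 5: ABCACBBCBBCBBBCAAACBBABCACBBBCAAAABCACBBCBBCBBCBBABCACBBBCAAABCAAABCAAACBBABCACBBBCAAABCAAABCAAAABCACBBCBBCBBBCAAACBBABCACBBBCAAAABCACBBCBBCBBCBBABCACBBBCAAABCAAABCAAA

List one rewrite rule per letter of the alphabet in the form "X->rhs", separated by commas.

A->CBB, B->A, C->BCA

  step 4 ⇒ step 5: BCAAACBBABCACBBBCAAAABCACBBCBBCBBABCACBBCBBCBBBCAAACBBABCACBBBCAAAABCACBBCBBCBB ⇒ A·BCA·CBB·CBB·CBB·BCA·A·A·CBB·A·BCA·CBB·BCA·A·A·A·BCA·CBB·CBB·CBB·CBB·A·BCA·CBB·BCA·A·A·BCA·A·A·BCA·A·A·CBB·A·BCA·CBB·BCA·A·A·BCA·A·A·BCA·A·A·A·BCA·CBB·CBB·CBB·BCA·A·A·CBB·A·BCA·CBB·BCA·A·A·A·BCA·CBB·CBB·CBB·CBB·A·BCA·CBB·BCA·A·A·BCA·A·A·BCA·A·A
    A ↦ CBB
    B ↦ A
    C ↦ BCA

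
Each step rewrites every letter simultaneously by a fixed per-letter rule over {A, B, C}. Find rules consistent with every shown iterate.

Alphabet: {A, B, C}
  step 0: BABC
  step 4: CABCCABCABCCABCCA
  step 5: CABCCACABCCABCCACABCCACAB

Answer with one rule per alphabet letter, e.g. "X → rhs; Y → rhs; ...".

A->B, B->C, C->CA

  step 4 ⇒ step 5: CABCCABCABCCABCCA ⇒ CA·B·C·CA·CA·B·C·CA·B·C·CA·CA·B·C·CA·CA·B
    A ↦ B
    B ↦ C
    C ↦ CA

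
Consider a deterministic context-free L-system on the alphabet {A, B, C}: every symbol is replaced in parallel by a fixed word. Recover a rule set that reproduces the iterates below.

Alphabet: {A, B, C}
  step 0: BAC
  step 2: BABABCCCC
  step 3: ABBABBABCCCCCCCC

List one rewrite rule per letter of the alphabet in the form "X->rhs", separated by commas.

  step 2 ⇒ step 3: BABABCCCC ⇒ AB·B·AB·B·AB·CC·CC·CC·CC
    A ↦ B
    B ↦ AB
    C ↦ CC

A->B, B->AB, C->CC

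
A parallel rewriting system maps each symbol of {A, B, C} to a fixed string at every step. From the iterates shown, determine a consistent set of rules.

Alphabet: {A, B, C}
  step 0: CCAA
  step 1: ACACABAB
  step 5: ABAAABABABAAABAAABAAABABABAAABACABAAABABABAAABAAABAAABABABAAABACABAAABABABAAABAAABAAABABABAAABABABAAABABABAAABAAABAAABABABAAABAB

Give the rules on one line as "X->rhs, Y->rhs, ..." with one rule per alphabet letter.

A->AB, B->AA, C->AC

  step 0 ⇒ step 1: CCAA ⇒ AC·AC·AB·AB
    A ↦ AB
    C ↦ AC
    B ↦ AA  (constrained at step 1)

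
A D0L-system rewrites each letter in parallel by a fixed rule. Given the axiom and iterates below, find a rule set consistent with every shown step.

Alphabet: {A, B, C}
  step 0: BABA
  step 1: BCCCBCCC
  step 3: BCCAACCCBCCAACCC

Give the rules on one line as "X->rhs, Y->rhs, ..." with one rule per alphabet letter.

A->C, B->BCC, C->A

  step 0 ⇒ step 1: BABA ⇒ BCC·C·BCC·C
    A ↦ C
    B ↦ BCC
    C ↦ A  (constrained at step 1)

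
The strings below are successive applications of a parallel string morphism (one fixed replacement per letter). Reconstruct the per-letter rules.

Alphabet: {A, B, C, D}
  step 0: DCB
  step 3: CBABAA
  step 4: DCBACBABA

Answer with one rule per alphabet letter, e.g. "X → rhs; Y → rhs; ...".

A->BA, B->C, C->D, D->A

  step 3 ⇒ step 4: CBABAA ⇒ D·C·BA·C·BA·BA
    A ↦ BA
    B ↦ C
    C ↦ D
    D ↦ A  (constrained at step 0)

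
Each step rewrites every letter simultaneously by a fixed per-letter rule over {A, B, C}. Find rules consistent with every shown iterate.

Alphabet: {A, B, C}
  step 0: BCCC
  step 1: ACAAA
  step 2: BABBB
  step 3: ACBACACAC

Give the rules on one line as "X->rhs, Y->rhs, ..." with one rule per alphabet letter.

  step 2 ⇒ step 3: BABBB ⇒ AC·B·AC·AC·AC
    A ↦ B
    B ↦ AC
  step 0 ⇒ step 1: BCCC ⇒ AC·A·A·A
    C ↦ A

A->B, B->AC, C->A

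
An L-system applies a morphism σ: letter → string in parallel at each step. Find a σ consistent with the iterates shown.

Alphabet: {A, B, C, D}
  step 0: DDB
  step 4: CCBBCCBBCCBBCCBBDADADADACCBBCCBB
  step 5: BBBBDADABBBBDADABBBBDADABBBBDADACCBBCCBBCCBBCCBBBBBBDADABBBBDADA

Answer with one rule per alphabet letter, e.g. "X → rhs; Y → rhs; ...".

  step 4 ⇒ step 5: CCBBCCBBCCBBCCBBDADADADACCBBCCBB ⇒ BB·BB·DA·DA·BB·BB·DA·DA·BB·BB·DA·DA·BB·BB·DA·DA·C·CBB·C·CBB·C·CBB·C·CBB·BB·BB·DA·DA·BB·BB·DA·DA
    A ↦ CBB
    B ↦ DA
    C ↦ BB
    D ↦ C

A->CBB, B->DA, C->BB, D->C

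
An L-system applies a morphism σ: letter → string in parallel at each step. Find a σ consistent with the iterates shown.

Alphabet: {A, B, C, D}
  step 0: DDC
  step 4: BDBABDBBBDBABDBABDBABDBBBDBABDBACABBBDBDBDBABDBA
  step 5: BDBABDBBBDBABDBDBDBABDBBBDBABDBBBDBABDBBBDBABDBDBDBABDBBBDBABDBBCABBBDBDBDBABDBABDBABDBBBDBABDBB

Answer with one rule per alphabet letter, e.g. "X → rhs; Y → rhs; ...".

  step 4 ⇒ step 5: BDBABDBBBDBABDBABDBABDBBBDBABDBACABBBDBDBDBABDBA ⇒ BD·BA·BD·BB·BD·BA·BD·BD·BD·BA·BD·BB·BD·BA·BD·BB·BD·BA·BD·BB·BD·BA·BD·BD·BD·BA·BD·BB·BD·BA·BD·BB·CA·BB·BD·BD·BD·BA·BD·BA·BD·BA·BD·BB·BD·BA·BD·BB
    A ↦ BB
    B ↦ BD
    C ↦ CA
    D ↦ BA

A->BB, B->BD, C->CA, D->BA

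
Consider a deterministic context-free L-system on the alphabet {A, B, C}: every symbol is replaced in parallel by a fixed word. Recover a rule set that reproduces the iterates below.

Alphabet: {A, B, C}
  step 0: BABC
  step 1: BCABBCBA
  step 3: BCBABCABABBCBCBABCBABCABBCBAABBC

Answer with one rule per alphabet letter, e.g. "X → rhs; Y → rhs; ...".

A->AB, B->BC, C->BA

  step 0 ⇒ step 1: BABC ⇒ BC·AB·BC·BA
    A ↦ AB
    B ↦ BC
    C ↦ BA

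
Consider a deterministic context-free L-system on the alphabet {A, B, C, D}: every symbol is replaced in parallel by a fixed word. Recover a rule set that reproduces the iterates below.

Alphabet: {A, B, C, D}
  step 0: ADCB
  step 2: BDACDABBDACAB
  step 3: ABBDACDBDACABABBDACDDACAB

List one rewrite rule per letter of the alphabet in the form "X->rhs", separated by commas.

A->DAC, B->AB, C->D, D->B

  step 2 ⇒ step 3: BDACDABBDACAB ⇒ AB·B·DAC·D·B·DAC·AB·AB·B·DAC·D·DAC·AB
    A ↦ DAC
    B ↦ AB
    C ↦ D
    D ↦ B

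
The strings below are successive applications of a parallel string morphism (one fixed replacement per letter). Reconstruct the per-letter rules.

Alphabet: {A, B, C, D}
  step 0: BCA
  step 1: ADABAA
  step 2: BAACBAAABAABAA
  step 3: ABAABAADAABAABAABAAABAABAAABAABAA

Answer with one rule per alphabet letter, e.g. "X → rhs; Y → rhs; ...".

  step 2 ⇒ step 3: BAACBAAABAABAA ⇒ A·BAA·BAA·DA·A·BAA·BAA·BAA·A·BAA·BAA·A·BAA·BAA
    A ↦ BAA
    B ↦ A
    C ↦ DA
  step 1 ⇒ step 2: ADABAA ⇒ BAA·C·BAA·A·BAA·BAA
    D ↦ C

A->BAA, B->A, C->DA, D->C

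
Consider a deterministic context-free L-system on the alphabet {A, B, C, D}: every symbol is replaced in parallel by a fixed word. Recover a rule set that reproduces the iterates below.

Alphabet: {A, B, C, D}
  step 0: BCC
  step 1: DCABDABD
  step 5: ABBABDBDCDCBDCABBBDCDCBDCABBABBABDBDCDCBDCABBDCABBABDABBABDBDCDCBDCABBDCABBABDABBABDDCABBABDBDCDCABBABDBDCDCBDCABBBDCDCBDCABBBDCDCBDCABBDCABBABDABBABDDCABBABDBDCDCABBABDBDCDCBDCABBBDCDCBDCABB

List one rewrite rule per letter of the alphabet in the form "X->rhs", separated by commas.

  step 0 ⇒ step 1: BCC ⇒ DC·ABD·ABD
    B ↦ DC
    C ↦ ABD
    A ↦ B  (constrained at step 1)
    D ↦ ABB  (constrained at step 1)

A->B, B->DC, C->ABD, D->ABB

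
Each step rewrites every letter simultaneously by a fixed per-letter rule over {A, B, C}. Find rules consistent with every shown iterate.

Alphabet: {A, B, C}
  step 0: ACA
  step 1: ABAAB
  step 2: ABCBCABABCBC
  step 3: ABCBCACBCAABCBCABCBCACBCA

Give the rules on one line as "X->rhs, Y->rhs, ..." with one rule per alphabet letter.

  step 2 ⇒ step 3: ABCBCABABCBC ⇒ AB·CBC·A·CBC·A·AB·CBC·AB·CBC·A·CBC·A
    A ↦ AB
    B ↦ CBC
    C ↦ A

A->AB, B->CBC, C->A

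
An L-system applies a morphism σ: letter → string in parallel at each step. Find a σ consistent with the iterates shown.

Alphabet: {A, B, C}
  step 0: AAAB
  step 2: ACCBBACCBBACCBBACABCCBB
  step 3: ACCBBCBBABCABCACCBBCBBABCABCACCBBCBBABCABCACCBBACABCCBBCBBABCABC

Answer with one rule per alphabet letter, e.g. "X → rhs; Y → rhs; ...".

  step 2 ⇒ step 3: ACCBBACCBBACCBBACABCCBB ⇒ AC·CBB·CBB·ABC·ABC·AC·CBB·CBB·ABC·ABC·AC·CBB·CBB·ABC·ABC·AC·CBB·AC·ABC·CBB·CBB·ABC·ABC
    A ↦ AC
    B ↦ ABC
    C ↦ CBB

A->AC, B->ABC, C->CBB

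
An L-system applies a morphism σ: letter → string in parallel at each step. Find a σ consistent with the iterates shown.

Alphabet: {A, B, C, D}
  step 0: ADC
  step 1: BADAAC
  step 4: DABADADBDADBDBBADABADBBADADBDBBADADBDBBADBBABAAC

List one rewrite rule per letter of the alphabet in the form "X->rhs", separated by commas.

A->BA, B->DB, C->AC, D->DA

  step 0 ⇒ step 1: ADC ⇒ BA·DA·AC
    A ↦ BA
    C ↦ AC
    D ↦ DA
    B ↦ DB  (constrained at step 1)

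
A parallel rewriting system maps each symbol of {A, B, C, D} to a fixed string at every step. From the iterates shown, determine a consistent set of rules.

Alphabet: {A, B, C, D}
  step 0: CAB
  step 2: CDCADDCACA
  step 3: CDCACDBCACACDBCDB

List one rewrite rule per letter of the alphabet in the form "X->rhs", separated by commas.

  step 2 ⇒ step 3: CDCADDCACA ⇒ CD·CA·CD·B·CA·CA·CD·B·CD·B
    A ↦ B
    C ↦ CD
    D ↦ CA
    B ↦ DD  (constrained at step 0)

A->B, B->DD, C->CD, D->CA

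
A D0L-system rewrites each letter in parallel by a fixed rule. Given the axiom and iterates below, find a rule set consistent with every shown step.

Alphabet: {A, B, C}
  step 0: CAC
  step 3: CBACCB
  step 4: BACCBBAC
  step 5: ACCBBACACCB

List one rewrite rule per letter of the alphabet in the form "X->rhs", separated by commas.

  step 4 ⇒ step 5: BACCBBAC ⇒ AC·C·B·B·AC·AC·C·B
    A ↦ C
    B ↦ AC
    C ↦ B

A->C, B->AC, C->B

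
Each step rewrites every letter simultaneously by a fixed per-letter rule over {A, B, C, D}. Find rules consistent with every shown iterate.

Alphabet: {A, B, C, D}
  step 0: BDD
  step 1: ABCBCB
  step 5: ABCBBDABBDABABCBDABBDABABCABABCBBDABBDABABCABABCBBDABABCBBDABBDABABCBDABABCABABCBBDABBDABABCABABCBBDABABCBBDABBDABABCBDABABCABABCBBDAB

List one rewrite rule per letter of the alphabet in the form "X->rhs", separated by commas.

  step 0 ⇒ step 1: BDD ⇒ AB·CB·CB
    B ↦ AB
    D ↦ CB
    A ↦ BD  (constrained at step 1)
    C ↦ ABC  (constrained at step 1)

A->BD, B->AB, C->ABC, D->CB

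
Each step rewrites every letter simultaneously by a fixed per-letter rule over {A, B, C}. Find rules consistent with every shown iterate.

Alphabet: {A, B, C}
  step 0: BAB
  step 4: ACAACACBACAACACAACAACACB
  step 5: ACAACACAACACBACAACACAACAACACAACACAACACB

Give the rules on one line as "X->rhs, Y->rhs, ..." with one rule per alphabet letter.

  step 4 ⇒ step 5: ACAACACBACAACACAACAACACB ⇒ AC·A·AC·AC·A·AC·A·CB·AC·A·AC·AC·A·AC·A·AC·AC·A·AC·AC·A·AC·A·CB
    A ↦ AC
    B ↦ CB
    C ↦ A

A->AC, B->CB, C->A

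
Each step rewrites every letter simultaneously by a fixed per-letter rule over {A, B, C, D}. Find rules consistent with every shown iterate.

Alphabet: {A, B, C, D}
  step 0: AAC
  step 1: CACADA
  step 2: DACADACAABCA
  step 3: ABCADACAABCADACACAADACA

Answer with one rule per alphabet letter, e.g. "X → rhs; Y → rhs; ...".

A->CA, B->A, C->DA, D->AB

  step 2 ⇒ step 3: DACADACAABCA ⇒ AB·CA·DA·CA·AB·CA·DA·CA·CA·A·DA·CA
    A ↦ CA
    B ↦ A
    C ↦ DA
    D ↦ AB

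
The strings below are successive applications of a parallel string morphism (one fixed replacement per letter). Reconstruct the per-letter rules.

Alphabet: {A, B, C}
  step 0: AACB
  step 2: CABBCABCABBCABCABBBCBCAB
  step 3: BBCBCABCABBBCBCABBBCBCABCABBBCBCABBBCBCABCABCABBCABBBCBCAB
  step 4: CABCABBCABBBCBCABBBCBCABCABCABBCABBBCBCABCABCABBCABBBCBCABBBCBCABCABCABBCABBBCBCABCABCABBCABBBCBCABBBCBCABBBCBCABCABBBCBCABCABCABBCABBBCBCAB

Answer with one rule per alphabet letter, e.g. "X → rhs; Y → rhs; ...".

A->BCB, B->CAB, C->B

  step 3 ⇒ step 4: BBCBCABCABBBCBCABBBCBCABCABBBCBCABBBCBCABCABCABBCABBBCBCAB ⇒ CAB·CAB·B·CAB·B·BCB·CAB·B·BCB·CAB·CAB·CAB·B·CAB·B·BCB·CAB·CAB·CAB·B·CAB·B·BCB·CAB·B·BCB·CAB·CAB·CAB·B·CAB·B·BCB·CAB·CAB·CAB·B·CAB·B·BCB·CAB·B·BCB·CAB·B·BCB·CAB·CAB·B·BCB·CAB·CAB·CAB·B·CAB·B·BCB·CAB
    A ↦ BCB
    B ↦ CAB
    C ↦ B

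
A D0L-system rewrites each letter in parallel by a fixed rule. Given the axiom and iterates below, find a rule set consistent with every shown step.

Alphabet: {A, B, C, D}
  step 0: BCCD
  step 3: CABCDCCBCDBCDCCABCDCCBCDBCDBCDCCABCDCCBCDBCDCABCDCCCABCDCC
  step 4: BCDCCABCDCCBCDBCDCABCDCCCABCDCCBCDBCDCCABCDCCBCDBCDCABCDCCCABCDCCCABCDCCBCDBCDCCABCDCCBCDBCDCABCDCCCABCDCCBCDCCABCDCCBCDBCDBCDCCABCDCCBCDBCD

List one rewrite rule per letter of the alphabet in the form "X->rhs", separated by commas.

A->C, B->CA, C->BCD, D->CC

  step 3 ⇒ step 4: CABCDCCBCDBCDCCABCDCCBCDBCDBCDCCABCDCCBCDBCDCABCDCCCABCDCC ⇒ BCD·C·CA·BCD·CC·BCD·BCD·CA·BCD·CC·CA·BCD·CC·BCD·BCD·C·CA·BCD·CC·BCD·BCD·CA·BCD·CC·CA·BCD·CC·CA·BCD·CC·BCD·BCD·C·CA·BCD·CC·BCD·BCD·CA·BCD·CC·CA·BCD·CC·BCD·C·CA·BCD·CC·BCD·BCD·BCD·C·CA·BCD·CC·BCD·BCD
    A ↦ C
    B ↦ CA
    C ↦ BCD
    D ↦ CC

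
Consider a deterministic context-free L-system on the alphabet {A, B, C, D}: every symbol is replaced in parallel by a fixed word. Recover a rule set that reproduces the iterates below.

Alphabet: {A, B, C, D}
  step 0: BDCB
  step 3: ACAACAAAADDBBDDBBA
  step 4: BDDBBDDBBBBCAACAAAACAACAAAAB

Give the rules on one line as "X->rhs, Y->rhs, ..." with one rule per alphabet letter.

A->B, B->A, C->DD, D->CAA

  step 3 ⇒ step 4: ACAACAAAADDBBDDBBA ⇒ B·DD·B·B·DD·B·B·B·B·CAA·CAA·A·A·CAA·CAA·A·A·B
    A ↦ B
    B ↦ A
    C ↦ DD
    D ↦ CAA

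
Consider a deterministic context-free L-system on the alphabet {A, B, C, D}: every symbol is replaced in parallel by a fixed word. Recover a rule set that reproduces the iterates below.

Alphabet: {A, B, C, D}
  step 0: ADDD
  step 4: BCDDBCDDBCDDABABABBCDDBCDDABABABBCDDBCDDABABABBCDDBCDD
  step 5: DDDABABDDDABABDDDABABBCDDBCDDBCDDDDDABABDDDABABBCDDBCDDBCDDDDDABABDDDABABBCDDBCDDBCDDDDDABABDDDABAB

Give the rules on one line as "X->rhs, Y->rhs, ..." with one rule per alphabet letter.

  step 4 ⇒ step 5: BCDDBCDDBCDDABABABBCDDBCDDABABABBCDDBCDDABABABBCDDBCDD ⇒ DD·D·AB·AB·DD·D·AB·AB·DD·D·AB·AB·BC·DD·BC·DD·BC·DD·DD·D·AB·AB·DD·D·AB·AB·BC·DD·BC·DD·BC·DD·DD·D·AB·AB·DD·D·AB·AB·BC·DD·BC·DD·BC·DD·DD·D·AB·AB·DD·D·AB·AB
    A ↦ BC
    B ↦ DD
    C ↦ D
    D ↦ AB

A->BC, B->DD, C->D, D->AB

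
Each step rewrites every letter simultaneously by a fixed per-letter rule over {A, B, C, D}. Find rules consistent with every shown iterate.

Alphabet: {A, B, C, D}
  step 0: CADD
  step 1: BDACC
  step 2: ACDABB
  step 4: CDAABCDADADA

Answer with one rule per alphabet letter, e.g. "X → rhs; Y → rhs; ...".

A->DA, B->A, C->B, D->C

  step 1 ⇒ step 2: BDACC ⇒ A·C·DA·B·B
    A ↦ DA
    B ↦ A
    C ↦ B
    D ↦ C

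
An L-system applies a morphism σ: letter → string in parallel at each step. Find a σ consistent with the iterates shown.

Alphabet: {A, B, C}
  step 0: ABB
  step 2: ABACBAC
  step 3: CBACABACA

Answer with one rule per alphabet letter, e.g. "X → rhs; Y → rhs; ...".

A->C, B->BA, C->A

  step 2 ⇒ step 3: ABACBAC ⇒ C·BA·C·A·BA·C·A
    A ↦ C
    B ↦ BA
    C ↦ A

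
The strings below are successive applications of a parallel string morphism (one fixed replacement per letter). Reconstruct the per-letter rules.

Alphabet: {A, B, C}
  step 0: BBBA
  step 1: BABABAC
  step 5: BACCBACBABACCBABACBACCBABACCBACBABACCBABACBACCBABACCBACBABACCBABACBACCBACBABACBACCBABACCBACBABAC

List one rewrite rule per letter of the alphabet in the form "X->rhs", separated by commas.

  step 0 ⇒ step 1: BBBA ⇒ BA·BA·BA·C
    A ↦ C
    B ↦ BA
    C ↦ CBA  (constrained at step 1)

A->C, B->BA, C->CBA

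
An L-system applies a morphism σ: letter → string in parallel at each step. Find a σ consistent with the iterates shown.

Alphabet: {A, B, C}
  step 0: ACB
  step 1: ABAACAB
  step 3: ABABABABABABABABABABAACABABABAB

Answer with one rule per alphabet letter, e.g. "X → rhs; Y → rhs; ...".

A->AB, B->AB, C->AAC

  step 0 ⇒ step 1: ACB ⇒ AB·AAC·AB
    A ↦ AB
    B ↦ AB
    C ↦ AAC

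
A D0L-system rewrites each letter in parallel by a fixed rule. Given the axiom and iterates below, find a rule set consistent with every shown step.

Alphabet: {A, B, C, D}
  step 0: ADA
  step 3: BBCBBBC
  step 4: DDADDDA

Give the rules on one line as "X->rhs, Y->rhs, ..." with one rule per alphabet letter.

  step 3 ⇒ step 4: BBCBBBC ⇒ D·D·A·D·D·D·A
    B ↦ D
    C ↦ A
    A ↦ BC  (constrained at step 0)
    D ↦ B  (constrained at step 0)

A->BC, B->D, C->A, D->B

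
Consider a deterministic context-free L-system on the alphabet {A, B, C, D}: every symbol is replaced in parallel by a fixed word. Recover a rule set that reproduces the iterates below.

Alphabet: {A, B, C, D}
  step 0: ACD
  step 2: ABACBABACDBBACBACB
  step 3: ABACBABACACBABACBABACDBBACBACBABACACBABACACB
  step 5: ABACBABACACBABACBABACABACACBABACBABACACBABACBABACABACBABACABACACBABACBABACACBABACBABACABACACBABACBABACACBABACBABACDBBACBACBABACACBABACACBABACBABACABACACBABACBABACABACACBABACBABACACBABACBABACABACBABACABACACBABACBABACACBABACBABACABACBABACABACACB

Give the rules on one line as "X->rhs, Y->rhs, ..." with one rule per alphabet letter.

A->AB, B->ACB, C->AC, D->DBB

  step 2 ⇒ step 3: ABACBABACDBBACBACB ⇒ AB·ACB·AB·AC·ACB·AB·ACB·AB·AC·DBB·ACB·ACB·AB·AC·ACB·AB·AC·ACB
    A ↦ AB
    B ↦ ACB
    C ↦ AC
    D ↦ DBB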